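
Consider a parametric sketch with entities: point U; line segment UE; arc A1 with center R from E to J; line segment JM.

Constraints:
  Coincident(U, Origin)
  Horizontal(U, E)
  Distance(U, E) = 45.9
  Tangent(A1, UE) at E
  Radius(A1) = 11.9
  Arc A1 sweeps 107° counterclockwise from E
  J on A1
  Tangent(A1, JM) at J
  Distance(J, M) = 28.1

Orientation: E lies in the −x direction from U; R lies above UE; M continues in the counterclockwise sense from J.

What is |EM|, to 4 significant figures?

42.37

U is at the origin; U and E share the same y with |UE| = 45.9 and E on the −x side, so E = (-45.90, 0.000). The tangent condition forces RE to be normal to UE, so R = E + (0, 11.9) = (-45.90, 11.90). On A1, E sits at bearing -90° from R; a 107° counterclockwise sweep puts J at bearing 17°, so J = R + 11.9·(cos 17°, sin 17°) = (-34.52, 15.38). Tangency of A1 to JM means the radius RJ is perpendicular to JM, so JM runs along (−sin 17°, cos 17°); with |JM| = 28.1, M = (-42.74, 42.25). Then |EM| = |M − E| = 42.37.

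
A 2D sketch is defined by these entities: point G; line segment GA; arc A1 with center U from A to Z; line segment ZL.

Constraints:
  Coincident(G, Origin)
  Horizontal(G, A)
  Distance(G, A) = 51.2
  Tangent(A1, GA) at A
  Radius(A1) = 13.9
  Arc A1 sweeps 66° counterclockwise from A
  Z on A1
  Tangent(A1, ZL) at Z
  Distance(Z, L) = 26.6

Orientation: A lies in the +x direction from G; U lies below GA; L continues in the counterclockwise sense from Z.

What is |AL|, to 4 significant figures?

40.15

On A1, A sits at bearing 90° from U; a 66° counterclockwise sweep puts Z at bearing 156°, so Z = U + 13.9·(cos 156°, sin 156°) = (38.50, -8.246). A1 meets ZL tangentially, so UZ is at right angles to ZL, so ZL runs along (−sin 156°, cos 156°); with |ZL| = 26.6, L = (27.68, -32.55). Then |AL| = |L − A| = 40.15.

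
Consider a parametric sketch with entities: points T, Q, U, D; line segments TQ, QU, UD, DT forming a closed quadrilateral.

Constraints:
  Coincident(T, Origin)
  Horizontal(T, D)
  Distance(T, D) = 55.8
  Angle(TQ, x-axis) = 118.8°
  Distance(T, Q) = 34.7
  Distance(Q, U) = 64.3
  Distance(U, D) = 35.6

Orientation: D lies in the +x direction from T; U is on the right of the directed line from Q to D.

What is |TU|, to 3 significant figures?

31.2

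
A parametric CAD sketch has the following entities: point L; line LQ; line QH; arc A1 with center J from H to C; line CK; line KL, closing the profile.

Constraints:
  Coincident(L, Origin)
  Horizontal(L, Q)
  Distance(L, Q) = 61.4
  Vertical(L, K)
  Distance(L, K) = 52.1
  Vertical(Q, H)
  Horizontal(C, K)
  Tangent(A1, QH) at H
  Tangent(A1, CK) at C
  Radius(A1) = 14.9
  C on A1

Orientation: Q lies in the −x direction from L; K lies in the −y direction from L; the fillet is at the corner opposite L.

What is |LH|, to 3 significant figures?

71.8

L is at the origin; LQ is horizontal with |LQ| = 61.4 and Q on the −x side, so Q = (-61.4, 0.00). L and K share the same x with |LK| = 52.1 and K on the −y side, so K = (0.00, -52.1). The virtual corner opposite L is at (-61.4, -52.1). The tangent condition forces JH to be normal to QH and since A1 is tangent to CK there, JC ⟂ CK, with radius 14.9, so the center J sits 14.9 in from both sides at J = (-46.5, -37.2). That places the tangent points at H = (-61.4, -37.2) on QH and C = (-46.5, -52.1) on CK. Then |LH| = |H − L| = 71.8.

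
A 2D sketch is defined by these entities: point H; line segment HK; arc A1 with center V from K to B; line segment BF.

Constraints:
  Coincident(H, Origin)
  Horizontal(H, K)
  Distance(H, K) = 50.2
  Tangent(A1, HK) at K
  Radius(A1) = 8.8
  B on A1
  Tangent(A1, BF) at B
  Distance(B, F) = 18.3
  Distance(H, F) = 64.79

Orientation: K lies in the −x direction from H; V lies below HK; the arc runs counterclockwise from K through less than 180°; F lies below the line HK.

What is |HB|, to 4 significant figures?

59.67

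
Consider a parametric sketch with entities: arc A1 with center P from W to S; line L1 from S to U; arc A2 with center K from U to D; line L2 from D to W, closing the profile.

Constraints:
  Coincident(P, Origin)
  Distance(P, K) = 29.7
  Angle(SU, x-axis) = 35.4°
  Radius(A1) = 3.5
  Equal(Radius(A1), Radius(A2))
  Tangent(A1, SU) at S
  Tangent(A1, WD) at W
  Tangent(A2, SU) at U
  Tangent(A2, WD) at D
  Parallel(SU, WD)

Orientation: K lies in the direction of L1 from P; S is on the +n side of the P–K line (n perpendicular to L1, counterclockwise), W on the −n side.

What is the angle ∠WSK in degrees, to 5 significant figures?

83.279°

The slot axis is L1's direction at 35.4°, so u = (cos 35.4°, sin 35.4°) = (0.81513, 0.57928) and n = (−sin 35.4°, cos 35.4°) = (-0.57928, 0.81513). P is at the origin and K lies 29.7 along u from P, so K = 29.7·u = (24.209, 17.205). Tangency of A1 to both parallel lines with radius 3.5 puts S and W at P ± 3.5·n: S = (-2.0275, 2.8529), W = (2.0275, -2.8529). Then cos ∠WSK = SW·SK / (|SW||SK|), giving 83.279°.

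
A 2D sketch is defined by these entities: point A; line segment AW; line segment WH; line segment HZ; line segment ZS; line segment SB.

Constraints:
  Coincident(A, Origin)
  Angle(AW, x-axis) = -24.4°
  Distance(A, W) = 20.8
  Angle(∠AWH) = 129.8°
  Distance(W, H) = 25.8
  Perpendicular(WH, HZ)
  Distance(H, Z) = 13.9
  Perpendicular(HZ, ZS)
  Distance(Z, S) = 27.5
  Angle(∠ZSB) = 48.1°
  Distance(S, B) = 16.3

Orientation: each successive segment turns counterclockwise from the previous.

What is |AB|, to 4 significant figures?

26.61

A is at the origin; AW runs at -24.4° with length 20.8, so W = (18.94, -8.593). ∠AWH = 129.8° gives WH at 25.80° from the x-axis; with |WH| = 25.8, H = (42.17, 2.636). The perpendicularity gives HZ at right angles to WH, so HZ runs at 115.8°; with |HZ| = 13.9, Z = (36.12, 15.15). HZ is perpendicular to ZS, so ZS runs at -154.2°; with |ZS| = 27.5, S = (11.36, 3.182). ∠ZSB = 48.1° gives SB at -22.30° from the x-axis; with |SB| = 16.3, B = (26.44, -3.003). Then |AB| = |B − A| = 26.61.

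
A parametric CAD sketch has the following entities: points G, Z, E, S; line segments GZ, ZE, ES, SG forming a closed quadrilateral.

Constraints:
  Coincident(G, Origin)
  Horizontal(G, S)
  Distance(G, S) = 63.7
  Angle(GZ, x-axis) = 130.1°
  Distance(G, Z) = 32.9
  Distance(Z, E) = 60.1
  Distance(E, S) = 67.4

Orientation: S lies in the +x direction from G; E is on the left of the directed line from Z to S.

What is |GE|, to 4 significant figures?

64.85

Checks: |ZE| = 60.10 ✓; |ES| = 67.40 ✓.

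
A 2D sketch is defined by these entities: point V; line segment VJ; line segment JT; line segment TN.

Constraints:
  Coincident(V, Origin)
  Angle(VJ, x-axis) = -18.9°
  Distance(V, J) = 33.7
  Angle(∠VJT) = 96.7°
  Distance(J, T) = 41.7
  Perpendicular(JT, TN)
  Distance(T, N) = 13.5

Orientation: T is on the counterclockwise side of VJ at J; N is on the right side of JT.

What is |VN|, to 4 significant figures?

65.49

V is at the origin; VJ runs at -18.9° with length 33.7, so J = 33.7·(cos -18.9°, sin -18.9°) = (31.88, -10.92). ∠VJT = 96.7°, so JT runs at -18.9° + (180° − 96.7°) = 64.40° from the x-axis; with |JT| = 41.7, T = J + 41.7·(cos 64.40°, sin 64.40°) = (49.90, 26.69). JT is perpendicular to TN; with |TN| = 13.5 on the right of JT, N = T + 13.5·(0.9018, -0.4321) = (62.08, 20.86). Then |VN| = |N − V| = 65.49.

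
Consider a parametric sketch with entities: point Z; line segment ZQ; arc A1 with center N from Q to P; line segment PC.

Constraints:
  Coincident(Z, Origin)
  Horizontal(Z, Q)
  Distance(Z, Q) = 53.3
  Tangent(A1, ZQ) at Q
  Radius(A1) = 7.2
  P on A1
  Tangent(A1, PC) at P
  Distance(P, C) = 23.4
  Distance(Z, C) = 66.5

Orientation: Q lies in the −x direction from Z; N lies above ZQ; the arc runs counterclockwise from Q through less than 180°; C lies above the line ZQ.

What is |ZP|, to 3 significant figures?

48.3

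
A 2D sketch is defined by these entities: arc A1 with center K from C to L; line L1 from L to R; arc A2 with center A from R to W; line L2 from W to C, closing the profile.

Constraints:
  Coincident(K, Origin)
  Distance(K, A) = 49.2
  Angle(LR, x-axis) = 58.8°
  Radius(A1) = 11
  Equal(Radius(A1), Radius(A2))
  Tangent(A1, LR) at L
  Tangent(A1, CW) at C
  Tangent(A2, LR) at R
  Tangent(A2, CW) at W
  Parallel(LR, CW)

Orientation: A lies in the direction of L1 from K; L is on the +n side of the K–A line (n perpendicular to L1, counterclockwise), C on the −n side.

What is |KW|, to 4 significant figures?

50.41

The slot axis is L1's direction at 58.8°, so u = (cos 58.8°, sin 58.8°) = (0.5180, 0.8554) and n = (−sin 58.8°, cos 58.8°) = (-0.8554, 0.5180). K is at the origin and A lies 49.2 along u from K, so A = 49.2·u = (25.49, 42.08). Tangency of A1 to both parallel lines with radius 11.0 puts L and C at K ± 11.0·n: L = (-9.409, 5.698), C = (9.409, -5.698). Equal radii place R and W the same way about A: R = A + 11.0·n = (16.08, 47.78), W = A − 11.0·n = (34.90, 36.39). Then |KW| = |W − K| = 50.41.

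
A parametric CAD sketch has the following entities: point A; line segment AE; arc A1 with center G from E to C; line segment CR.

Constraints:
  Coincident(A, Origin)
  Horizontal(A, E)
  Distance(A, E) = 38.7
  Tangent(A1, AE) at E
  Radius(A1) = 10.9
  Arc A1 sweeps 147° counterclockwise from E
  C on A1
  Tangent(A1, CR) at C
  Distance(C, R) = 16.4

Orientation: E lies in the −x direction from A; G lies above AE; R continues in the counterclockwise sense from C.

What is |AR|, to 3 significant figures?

54.8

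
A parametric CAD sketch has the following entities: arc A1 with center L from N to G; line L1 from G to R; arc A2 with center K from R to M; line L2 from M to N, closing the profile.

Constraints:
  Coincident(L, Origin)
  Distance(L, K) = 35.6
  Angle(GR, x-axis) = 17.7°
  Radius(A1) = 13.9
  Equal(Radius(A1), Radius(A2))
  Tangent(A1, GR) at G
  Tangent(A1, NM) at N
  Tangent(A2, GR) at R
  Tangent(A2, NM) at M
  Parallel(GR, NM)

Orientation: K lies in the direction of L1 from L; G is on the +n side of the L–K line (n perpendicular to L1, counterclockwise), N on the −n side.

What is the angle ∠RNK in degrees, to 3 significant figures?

16.7°

Tangency of A1 to both parallel lines with radius 13.9 puts G and N at L ± 13.9·n: G = (-4.23, 13.2), N = (4.23, -13.2). Equal radii place R and M the same way about K: R = K + 13.9·n = (29.7, 24.1), M = K − 13.9·n = (38.1, -2.42). Then cos ∠RNK = NR·NK / (|NR||NK|), giving 16.7°.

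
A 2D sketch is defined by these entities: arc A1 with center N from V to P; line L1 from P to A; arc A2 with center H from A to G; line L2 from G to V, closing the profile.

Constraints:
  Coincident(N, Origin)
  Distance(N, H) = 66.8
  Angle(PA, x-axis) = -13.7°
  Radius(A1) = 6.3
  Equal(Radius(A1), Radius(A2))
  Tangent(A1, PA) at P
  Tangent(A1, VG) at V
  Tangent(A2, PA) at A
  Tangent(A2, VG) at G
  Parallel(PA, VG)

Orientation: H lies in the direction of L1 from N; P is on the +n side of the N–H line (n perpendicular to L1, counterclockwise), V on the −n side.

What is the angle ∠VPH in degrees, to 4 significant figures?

84.61°

The slot axis is L1's direction at -13.7°, so u = (cos -13.7°, sin -13.7°) = (0.9715, -0.2368) and n = (−sin -13.7°, cos -13.7°) = (0.2368, 0.9715). N is at the origin and H lies 66.8 along u from N, so H = 66.8·u = (64.90, -15.82). Tangency of A1 to both parallel lines with radius 6.3 puts P and V at N ± 6.3·n: P = (1.492, 6.121), V = (-1.492, -6.121). Then cos ∠VPH = PV·PH / (|PV||PH|), giving 84.61°.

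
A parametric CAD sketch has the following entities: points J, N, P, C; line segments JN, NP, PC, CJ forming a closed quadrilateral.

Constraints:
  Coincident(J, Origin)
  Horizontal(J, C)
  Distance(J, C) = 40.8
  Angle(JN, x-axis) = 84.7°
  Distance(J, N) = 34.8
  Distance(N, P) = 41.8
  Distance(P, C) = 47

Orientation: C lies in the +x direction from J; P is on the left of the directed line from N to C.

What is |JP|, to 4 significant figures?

63.77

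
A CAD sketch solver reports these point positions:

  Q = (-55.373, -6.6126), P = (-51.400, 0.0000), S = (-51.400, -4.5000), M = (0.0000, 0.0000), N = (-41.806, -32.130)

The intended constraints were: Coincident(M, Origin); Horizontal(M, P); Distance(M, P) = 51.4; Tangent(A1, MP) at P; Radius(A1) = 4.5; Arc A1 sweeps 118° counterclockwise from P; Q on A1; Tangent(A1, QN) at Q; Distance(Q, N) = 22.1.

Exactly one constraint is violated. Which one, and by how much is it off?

Distance(Q, N) = 22.1 — off by 6.80.

M = (0.00, 0.00) ✓; M.y = 0.00, P.y = 0.00 ✓; |MP| = 51.40 ✓; ∠(SP, PM) = 90.00° ✓; |SP| = 4.500 ✓; bearing(S→Q) − bearing(S→P) = 118.0° ✓; |SQ| = 4.500 ✓; ∠(SQ, QN) = 90.00° ✓; |QN| = 28.90 ✗.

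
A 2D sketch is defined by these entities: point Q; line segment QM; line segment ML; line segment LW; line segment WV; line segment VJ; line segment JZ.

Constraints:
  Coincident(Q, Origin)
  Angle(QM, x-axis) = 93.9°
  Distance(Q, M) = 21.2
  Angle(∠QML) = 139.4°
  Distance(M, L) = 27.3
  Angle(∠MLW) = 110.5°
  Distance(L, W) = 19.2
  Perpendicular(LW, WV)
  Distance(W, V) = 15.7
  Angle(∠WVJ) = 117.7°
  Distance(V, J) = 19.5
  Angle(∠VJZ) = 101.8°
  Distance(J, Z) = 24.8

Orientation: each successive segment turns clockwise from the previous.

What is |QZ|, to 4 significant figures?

41.50

Q is at the origin; QM runs at 93.9° with length 21.2, so M = (-1.442, 21.15). ∠QML = 139.4° gives ML at 53.30° from the x-axis; with |ML| = 27.3, L = (14.87, 43.04). ∠MLW = 110.5° gives LW at -16.20° from the x-axis; with |LW| = 19.2, W = (33.31, 37.68). LW ⟂ WV, so WV runs at -106.2°; with |WV| = 15.7, V = (28.93, 22.61). ∠WVJ = 117.7° gives VJ at -168.5° from the x-axis; with |VJ| = 19.5, J = (9.822, 18.72). ∠VJZ = 101.8° gives JZ at 113.3° from the x-axis; with |JZ| = 24.8, Z = (0.01266, 41.50). Then |QZ| = |Z − Q| = 41.50.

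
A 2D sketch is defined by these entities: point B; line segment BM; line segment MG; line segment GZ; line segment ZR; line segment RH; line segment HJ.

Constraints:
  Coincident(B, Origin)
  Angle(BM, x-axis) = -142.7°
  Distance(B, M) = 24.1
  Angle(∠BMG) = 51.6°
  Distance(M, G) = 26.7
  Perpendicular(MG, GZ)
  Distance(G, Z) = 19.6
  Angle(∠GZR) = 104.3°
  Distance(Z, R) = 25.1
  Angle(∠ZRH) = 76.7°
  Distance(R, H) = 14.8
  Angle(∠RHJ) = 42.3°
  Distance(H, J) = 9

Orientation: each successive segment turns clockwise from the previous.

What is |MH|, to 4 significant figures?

11.20

B is at the origin; BM runs at -142.7° with length 24.1, so M = (-19.17, -14.60). ∠BMG = 51.6° gives MG at 88.90° from the x-axis; with |MG| = 26.7, G = (-18.66, 12.09). MG is perpendicular to GZ, so GZ runs at -1.100°; with |GZ| = 19.6, Z = (0.9380, 11.71). ∠GZR = 104.3° gives ZR at -76.80° from the x-axis; with |ZR| = 25.1, R = (6.670, -12.72). ∠ZRH = 76.7° gives RH at 179.9° from the x-axis; with |RH| = 14.8, H = (-8.130, -12.70). Then |MH| = |H − M| = 11.20.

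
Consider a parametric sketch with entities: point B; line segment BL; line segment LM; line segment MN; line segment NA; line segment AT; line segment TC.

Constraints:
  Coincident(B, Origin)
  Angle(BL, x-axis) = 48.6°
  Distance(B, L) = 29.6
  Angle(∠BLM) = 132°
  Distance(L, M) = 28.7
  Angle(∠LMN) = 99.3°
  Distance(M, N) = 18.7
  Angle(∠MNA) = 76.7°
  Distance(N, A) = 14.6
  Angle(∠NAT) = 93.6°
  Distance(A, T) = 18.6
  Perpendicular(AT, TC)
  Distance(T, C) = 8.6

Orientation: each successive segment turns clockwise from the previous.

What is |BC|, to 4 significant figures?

51.20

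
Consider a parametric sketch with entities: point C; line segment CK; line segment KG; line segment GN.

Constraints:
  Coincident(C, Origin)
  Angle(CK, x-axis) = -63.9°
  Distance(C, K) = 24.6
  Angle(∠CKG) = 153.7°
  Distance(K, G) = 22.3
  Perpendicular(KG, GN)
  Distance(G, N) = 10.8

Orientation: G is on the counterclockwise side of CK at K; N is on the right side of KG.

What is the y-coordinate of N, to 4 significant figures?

-44.25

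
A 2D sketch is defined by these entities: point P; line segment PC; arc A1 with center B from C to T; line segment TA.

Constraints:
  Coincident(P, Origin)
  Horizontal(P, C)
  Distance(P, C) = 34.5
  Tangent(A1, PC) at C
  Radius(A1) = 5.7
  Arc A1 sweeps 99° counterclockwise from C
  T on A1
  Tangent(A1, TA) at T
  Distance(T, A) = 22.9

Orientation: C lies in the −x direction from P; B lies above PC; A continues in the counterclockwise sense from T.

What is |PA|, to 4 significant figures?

43.66

P is at the origin; PC is horizontal with |PC| = 34.5 and C on the −x side, so C = (-34.50, 0.000). The tangent condition forces BC to be normal to PC, so B = C + (0, 5.7) = (-34.50, 5.700). On A1, C sits at bearing -90° from B; a 99° counterclockwise sweep puts T at bearing 9°, so T = B + 5.7·(cos 9°, sin 9°) = (-28.87, 6.592). The tangent condition forces BT to be normal to TA, so TA runs along (−sin 9°, cos 9°); with |TA| = 22.9, A = (-32.45, 29.21). Then |PA| = |A − P| = 43.66.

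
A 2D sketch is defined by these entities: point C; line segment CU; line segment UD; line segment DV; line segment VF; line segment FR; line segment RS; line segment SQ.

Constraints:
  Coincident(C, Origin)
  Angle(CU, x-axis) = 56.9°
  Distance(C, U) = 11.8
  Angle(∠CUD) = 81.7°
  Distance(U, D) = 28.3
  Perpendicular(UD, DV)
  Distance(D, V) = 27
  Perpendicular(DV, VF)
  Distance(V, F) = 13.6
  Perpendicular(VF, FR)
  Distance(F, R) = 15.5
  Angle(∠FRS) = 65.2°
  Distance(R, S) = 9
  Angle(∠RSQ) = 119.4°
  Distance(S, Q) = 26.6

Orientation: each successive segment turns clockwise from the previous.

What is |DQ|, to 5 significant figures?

41.919

∠FRS = 65.2° gives RS at -66.200° from the x-axis; with |RS| = 9.0, S = (13.497, -16.697). ∠RSQ = 119.4° gives SQ at -126.80° from the x-axis; with |SQ| = 26.6, Q = (-2.4366, -37.997). Then |DQ| = |Q − D| = 41.919.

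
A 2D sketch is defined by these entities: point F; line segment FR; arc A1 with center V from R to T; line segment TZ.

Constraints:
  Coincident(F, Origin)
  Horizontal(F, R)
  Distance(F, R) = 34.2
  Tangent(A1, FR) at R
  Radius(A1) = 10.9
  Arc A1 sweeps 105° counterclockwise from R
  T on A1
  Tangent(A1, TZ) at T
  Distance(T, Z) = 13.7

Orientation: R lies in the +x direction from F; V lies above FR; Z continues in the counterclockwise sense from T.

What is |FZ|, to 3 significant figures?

49.2

F is at the origin; F and R share the same y with |FR| = 34.2 and R on the +x side, so R = (34.2, 0.00). The tangent condition forces VR to be normal to FR, so V = R + (0, 10.9) = (34.2, 10.9). On A1, R sits at bearing -90° from V; a 105° counterclockwise sweep puts T at bearing 15°, so T = V + 10.9·(cos 15°, sin 15°) = (44.7, 13.7). Since A1 is tangent to TZ there, VT ⟂ TZ, so TZ runs along (−sin 15°, cos 15°); with |TZ| = 13.7, Z = (41.2, 27.0). Then |FZ| = |Z − F| = 49.2.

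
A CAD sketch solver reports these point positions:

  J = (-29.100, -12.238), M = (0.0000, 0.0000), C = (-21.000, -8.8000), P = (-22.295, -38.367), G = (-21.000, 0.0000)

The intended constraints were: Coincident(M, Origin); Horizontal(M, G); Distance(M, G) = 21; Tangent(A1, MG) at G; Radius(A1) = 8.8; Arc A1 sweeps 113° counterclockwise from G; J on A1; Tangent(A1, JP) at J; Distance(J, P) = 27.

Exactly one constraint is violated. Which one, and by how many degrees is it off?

Tangent(A1, JP) at J — off by 8.40°.

M = (0.00, 0.00) ✓; M.y = 0.00, G.y = 0.00 ✓; |MG| = 21.00 ✓; ∠(CG, GM) = 90.00° ✓; |CG| = 8.800 ✓; bearing(C→J) − bearing(C→G) = 113.0° ✓; |CJ| = 8.799 ✓; ∠(CJ, JP) = 98.40° ✗; |JP| = 27.00 ✓.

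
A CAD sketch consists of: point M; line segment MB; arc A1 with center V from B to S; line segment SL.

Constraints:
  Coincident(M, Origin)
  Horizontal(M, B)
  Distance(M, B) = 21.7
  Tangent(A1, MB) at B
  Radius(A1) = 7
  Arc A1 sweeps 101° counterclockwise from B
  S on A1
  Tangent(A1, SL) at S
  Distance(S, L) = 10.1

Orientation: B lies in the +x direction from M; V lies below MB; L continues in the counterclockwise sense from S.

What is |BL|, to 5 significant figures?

18.908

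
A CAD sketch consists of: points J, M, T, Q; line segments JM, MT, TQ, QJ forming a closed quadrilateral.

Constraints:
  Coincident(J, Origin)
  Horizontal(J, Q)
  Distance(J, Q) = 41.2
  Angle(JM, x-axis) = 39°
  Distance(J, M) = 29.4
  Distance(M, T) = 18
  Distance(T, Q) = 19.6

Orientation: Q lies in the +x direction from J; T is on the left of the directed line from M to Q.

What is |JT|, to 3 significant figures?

45.3

Checks: |MT| = 18.00 ✓; |TQ| = 19.60 ✓.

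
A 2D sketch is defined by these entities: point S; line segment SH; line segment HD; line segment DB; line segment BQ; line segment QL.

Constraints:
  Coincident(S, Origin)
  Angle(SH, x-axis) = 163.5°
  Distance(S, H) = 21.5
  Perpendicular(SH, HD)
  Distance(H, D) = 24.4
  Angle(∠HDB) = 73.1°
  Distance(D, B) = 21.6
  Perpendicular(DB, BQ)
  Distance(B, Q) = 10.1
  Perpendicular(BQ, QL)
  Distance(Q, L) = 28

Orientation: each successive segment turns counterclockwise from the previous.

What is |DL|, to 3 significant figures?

12.0

DB is perpendicular to BQ, so BQ runs at 90.4°; with |BQ| = 10.1, Q = (-6.02, -7.04). The perpendicularity gives QL at right angles to BQ, so QL runs at -180°; with |QL| = 28.0, L = (-34.0, -7.23). Then |DL| = |L − D| = 12.0.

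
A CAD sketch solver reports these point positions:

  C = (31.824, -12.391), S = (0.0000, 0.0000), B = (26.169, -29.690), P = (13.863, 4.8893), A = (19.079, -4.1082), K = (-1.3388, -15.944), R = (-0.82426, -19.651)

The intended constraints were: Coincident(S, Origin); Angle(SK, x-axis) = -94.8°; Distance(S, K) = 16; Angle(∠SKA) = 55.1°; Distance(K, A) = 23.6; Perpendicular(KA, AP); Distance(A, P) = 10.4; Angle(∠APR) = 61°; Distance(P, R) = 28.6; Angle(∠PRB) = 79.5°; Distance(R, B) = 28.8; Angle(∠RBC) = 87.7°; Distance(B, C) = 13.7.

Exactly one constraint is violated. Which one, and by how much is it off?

Distance(B, C) = 13.7 — off by 4.50.

S = (0.00, 0.00) ✓; SK at -94.80° ✓; |SK| = 16.00 ✓; ∠SKA = 55.10° ✓; |KA| = 23.60 ✓; ∠(KA, AP) = 90.00° ✓; |AP| = 10.40 ✓; ∠APR = 61.00° ✓; |PR| = 28.60 ✓; ∠PRB = 79.50° ✓; |RB| = 28.80 ✓; ∠RBC = 87.70° ✓; |BC| = 18.20 ✗.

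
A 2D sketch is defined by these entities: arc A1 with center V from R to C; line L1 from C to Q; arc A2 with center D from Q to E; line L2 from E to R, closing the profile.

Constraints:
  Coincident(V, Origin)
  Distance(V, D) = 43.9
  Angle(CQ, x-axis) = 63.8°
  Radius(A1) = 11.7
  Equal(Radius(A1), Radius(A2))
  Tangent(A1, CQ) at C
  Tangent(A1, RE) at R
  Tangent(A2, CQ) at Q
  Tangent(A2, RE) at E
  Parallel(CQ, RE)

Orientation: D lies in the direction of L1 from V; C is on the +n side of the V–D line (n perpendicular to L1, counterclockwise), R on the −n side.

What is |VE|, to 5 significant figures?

45.432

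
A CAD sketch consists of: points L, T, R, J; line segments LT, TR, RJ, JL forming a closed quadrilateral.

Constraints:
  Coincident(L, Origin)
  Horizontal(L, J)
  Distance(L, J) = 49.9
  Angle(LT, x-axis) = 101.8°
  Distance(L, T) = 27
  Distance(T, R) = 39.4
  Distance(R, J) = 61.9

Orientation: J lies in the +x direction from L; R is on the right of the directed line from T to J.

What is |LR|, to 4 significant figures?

16.55

L is at the origin; L and J share the same y with |LJ| = 49.9 and J in +x, so J = (49.9, 0). LT runs at 101.8° with |LT| = 27.0, so T = (-5.521, 26.43). R is determined by |TR| = 39.4 and |RJ| = 61.9 together: it lies at the intersection of circle(T, 39.4) and circle(J, 61.9). With |TJ| = 61.40, the foot of the radical line on TJ is 12.14 from T and the perpendicular offset is √(39.4² − 12.14²) = 37.48. Taking the right-of-TJ solution: R = (-10.70, -12.63).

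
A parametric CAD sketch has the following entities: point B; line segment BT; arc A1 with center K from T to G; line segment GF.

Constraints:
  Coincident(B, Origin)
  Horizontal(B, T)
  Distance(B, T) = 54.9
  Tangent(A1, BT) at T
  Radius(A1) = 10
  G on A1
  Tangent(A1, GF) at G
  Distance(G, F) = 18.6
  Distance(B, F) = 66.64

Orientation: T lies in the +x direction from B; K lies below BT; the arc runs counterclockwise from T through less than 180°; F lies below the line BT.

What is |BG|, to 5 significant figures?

49.998

Checks: |KG| = 10.00 ✓; ∠(KG, GF) = 90.00° ✓; |GF| = 18.60 ✓; |BF| = 66.64 ✓.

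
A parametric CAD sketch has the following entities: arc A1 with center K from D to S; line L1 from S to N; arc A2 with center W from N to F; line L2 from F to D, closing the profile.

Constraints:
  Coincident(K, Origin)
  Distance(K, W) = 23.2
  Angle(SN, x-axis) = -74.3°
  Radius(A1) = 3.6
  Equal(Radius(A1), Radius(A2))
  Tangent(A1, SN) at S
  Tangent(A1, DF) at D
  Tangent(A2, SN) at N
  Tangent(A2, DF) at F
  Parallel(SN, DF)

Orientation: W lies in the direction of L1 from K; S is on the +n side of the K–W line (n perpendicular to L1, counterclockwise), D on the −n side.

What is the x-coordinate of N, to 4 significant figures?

9.744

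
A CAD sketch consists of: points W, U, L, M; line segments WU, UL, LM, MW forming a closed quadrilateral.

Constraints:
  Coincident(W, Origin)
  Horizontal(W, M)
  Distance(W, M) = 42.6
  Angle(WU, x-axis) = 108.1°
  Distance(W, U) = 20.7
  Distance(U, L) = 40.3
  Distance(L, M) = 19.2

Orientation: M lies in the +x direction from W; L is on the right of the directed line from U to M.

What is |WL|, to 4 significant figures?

25.22

Checks: |UL| = 40.30 ✓; |LM| = 19.20 ✓.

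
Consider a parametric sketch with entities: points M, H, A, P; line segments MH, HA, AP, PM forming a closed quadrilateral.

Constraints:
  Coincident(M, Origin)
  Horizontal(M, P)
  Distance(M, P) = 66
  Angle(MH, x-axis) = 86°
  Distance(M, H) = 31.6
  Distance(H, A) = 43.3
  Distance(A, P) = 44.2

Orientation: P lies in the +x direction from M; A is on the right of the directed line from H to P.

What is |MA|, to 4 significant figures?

23.35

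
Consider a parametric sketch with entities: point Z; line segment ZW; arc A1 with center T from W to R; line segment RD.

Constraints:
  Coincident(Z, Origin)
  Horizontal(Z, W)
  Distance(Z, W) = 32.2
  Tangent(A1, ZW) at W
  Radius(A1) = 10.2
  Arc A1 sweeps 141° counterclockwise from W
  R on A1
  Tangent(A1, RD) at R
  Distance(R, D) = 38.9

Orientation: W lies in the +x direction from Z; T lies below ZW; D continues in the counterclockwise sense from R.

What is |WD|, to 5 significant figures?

48.810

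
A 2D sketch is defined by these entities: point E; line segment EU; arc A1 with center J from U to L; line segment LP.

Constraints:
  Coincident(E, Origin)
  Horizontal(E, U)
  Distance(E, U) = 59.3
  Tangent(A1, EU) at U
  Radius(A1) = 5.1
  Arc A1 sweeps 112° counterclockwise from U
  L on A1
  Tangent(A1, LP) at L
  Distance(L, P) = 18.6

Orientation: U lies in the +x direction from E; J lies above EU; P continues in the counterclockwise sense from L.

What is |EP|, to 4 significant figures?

62.00

On A1, U sits at bearing -90° from J; a 112° counterclockwise sweep puts L at bearing 22°, so L = J + 5.1·(cos 22°, sin 22°) = (64.03, 7.010). A1 meets LP tangentially, so JL is at right angles to LP, so LP runs along (−sin 22°, cos 22°); with |LP| = 18.6, P = (57.06, 24.26). Then |EP| = |P − E| = 62.00.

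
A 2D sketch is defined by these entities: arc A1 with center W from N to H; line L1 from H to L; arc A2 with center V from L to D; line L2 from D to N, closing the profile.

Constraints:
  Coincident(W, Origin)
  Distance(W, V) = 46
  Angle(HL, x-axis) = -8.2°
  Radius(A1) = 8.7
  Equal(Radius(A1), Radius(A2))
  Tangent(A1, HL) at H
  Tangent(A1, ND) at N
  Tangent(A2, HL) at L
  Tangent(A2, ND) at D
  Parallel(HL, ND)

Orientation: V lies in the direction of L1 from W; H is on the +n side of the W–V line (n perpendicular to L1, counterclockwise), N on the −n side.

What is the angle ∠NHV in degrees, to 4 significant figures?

79.29°

The slot axis is L1's direction at -8.2°, so u = (cos -8.2°, sin -8.2°) = (0.9898, -0.1426) and n = (−sin -8.2°, cos -8.2°) = (0.1426, 0.9898). W is at the origin and V lies 46.0 along u from W, so V = 46.0·u = (45.53, -6.561). Tangency of A1 to both parallel lines with radius 8.7 puts H and N at W ± 8.7·n: H = (1.241, 8.611), N = (-1.241, -8.611). Then cos ∠NHV = HN·HV / (|HN||HV|), giving 79.29°.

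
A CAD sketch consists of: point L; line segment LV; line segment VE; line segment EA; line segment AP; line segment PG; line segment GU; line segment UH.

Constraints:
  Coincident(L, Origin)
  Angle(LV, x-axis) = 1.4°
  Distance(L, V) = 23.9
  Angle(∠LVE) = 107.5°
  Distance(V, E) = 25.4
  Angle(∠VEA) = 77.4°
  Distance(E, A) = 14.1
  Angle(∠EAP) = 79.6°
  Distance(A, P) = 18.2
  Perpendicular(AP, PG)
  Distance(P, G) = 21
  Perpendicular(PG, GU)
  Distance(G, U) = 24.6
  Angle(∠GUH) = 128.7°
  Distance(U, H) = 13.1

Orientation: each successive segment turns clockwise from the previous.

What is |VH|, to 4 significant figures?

41.09

L is at the origin; LV runs at 1.4° with length 23.9, so V = (23.89, 0.5839). ∠LVE = 107.5° gives VE at -71.10° from the x-axis; with |VE| = 25.4, E = (32.12, -23.45). ∠VEA = 77.4° gives EA at -173.7° from the x-axis; with |EA| = 14.1, A = (18.11, -24.99). ∠EAP = 79.6° gives AP at 85.90° from the x-axis; with |AP| = 18.2, P = (19.41, -6.840). AP ⟂ PG, so PG runs at -4.100°; with |PG| = 21.0, G = (40.35, -8.342). PG ⟂ GU, so GU runs at -94.10°; with |GU| = 24.6, U = (38.59, -32.88). ∠GUH = 128.7° gives UH at -145.4° from the x-axis; with |UH| = 13.1, H = (27.81, -40.32). Then |VH| = |H − V| = 41.09.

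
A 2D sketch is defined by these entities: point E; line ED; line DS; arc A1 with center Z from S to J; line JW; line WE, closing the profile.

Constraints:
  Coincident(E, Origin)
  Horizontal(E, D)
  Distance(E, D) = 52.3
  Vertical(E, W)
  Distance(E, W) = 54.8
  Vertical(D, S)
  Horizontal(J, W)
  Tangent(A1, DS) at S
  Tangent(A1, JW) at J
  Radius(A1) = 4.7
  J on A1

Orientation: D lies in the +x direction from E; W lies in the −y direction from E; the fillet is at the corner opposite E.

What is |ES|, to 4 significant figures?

72.42

E is at the origin; ED is horizontal with |ED| = 52.3 and D on the +x side, so D = (52.30, 0.000). E and W share the same x with |EW| = 54.8 and W on the −y side, so W = (0.000, -54.80). The virtual corner opposite E is at (52.30, -54.80). The tangent condition forces ZS to be normal to DS and A1 meets JW tangentially, so ZJ is at right angles to JW, with radius 4.7, so the center Z sits 4.7 in from both sides at Z = (47.60, -50.10). That places the tangent points at S = (52.30, -50.10) on DS and J = (47.60, -54.80) on JW. Then |ES| = |S − E| = 72.42.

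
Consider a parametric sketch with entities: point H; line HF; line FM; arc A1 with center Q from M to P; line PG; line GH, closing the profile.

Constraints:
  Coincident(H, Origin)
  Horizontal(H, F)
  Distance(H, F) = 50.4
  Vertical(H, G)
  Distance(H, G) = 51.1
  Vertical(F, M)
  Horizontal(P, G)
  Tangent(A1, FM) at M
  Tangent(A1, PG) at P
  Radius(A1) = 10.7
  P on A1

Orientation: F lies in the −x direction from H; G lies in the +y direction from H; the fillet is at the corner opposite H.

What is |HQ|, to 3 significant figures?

56.6

H is at the origin; HF is horizontal with |HF| = 50.4 and F on the −x side, so F = (-50.4, 0.00). H and G share the same x with |HG| = 51.1 and G on the +y side, so G = (0.00, 51.1). The virtual corner opposite H is at (-50.4, 51.1). Tangency of A1 to FM means the radius QM is perpendicular to FM and A1 meets PG tangentially, so QP is at right angles to PG, with radius 10.7, so the center Q sits 10.7 in from both sides at Q = (-39.7, 40.4). Then |HQ| = |Q − H| = 56.6.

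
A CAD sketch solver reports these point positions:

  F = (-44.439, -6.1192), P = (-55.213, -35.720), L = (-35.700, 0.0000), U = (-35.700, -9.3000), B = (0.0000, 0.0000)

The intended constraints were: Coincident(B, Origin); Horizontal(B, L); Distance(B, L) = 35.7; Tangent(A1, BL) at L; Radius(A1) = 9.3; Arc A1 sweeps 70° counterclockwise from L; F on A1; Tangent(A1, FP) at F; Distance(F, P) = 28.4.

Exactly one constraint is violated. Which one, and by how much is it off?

Distance(F, P) = 28.4 — off by 3.10.

B = (0.00, 0.00) ✓; B.y = 0.00, L.y = 0.00 ✓; |BL| = 35.70 ✓; ∠(UL, LB) = 90.00° ✓; |UL| = 9.300 ✓; bearing(U→F) − bearing(U→L) = 70.00° ✓; |UF| = 9.300 ✓; ∠(UF, FP) = 90.00° ✓; |FP| = 31.50 ✗.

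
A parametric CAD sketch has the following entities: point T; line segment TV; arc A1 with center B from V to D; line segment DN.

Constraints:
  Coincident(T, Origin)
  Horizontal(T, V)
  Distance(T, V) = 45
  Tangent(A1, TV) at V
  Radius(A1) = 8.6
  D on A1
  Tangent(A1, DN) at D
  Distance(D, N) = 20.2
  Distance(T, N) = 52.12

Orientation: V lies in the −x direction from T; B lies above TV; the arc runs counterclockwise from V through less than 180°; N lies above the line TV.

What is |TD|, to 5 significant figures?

38.345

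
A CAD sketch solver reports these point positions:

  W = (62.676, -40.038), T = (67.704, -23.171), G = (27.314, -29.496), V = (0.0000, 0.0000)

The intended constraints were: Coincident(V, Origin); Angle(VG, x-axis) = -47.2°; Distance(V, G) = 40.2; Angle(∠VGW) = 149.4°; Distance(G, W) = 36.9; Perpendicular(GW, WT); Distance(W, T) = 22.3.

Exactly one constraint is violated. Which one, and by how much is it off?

Distance(W, T) = 22.3 — off by 4.70.

V = (0.00, 0.00) ✓; VG at -47.20° ✓; |VG| = 40.20 ✓; ∠VGW = 149.4° ✓; |GW| = 36.90 ✓; ∠(GW, WT) = 90.00° ✓; |WT| = 17.60 ✗.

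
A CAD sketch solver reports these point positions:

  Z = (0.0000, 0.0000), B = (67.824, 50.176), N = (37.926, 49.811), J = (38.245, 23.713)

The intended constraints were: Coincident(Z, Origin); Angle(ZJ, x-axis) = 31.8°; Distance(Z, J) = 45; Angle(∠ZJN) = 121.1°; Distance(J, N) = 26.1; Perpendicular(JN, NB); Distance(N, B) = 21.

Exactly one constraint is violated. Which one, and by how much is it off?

Distance(N, B) = 21 — off by 8.90.

Z = (0.00, 0.00) ✓; ZJ at 31.80° ✓; |ZJ| = 45.00 ✓; ∠ZJN = 121.1° ✓; |JN| = 26.10 ✓; ∠(JN, NB) = 90.00° ✓; |NB| = 29.90 ✗.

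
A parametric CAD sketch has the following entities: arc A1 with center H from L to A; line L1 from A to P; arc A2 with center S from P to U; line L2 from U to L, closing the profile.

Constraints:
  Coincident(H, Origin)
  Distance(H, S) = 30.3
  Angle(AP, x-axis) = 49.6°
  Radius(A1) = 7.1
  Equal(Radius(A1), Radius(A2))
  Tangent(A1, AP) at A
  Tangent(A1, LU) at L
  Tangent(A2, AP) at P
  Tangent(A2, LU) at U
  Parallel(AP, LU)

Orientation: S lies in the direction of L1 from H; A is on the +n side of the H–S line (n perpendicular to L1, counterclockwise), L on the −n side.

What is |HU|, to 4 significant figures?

31.12

Tangency of A1 to both parallel lines with radius 7.1 puts A and L at H ± 7.1·n: A = (-5.407, 4.602), L = (5.407, -4.602). Equal radii place P and U the same way about S: P = S + 7.1·n = (14.23, 27.68), U = S − 7.1·n = (25.04, 18.47). Then |HU| = |U − H| = 31.12.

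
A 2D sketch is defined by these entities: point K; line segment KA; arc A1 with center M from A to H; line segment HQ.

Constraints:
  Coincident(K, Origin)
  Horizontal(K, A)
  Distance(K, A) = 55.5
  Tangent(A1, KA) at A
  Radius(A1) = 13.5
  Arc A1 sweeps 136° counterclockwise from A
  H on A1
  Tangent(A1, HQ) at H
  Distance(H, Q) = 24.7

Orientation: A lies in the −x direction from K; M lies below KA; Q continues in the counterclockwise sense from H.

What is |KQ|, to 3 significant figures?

62.0

K is at the origin; KA is horizontal with |KA| = 55.5 and A on the −x side, so A = (-55.5, 0.00). The tangent condition forces MA to be normal to KA, so M = A + (0, -13.5) = (-55.5, -13.5). On A1, A sits at bearing 90° from M; a 136° counterclockwise sweep puts H at bearing 226°, so H = M + 13.5·(cos 226°, sin 226°) = (-64.9, -23.2). Tangency of A1 to HQ means the radius MH is perpendicular to HQ, so HQ runs along (−sin 226°, cos 226°); with |HQ| = 24.7, Q = (-47.1, -40.4). Then |KQ| = |Q − K| = 62.0.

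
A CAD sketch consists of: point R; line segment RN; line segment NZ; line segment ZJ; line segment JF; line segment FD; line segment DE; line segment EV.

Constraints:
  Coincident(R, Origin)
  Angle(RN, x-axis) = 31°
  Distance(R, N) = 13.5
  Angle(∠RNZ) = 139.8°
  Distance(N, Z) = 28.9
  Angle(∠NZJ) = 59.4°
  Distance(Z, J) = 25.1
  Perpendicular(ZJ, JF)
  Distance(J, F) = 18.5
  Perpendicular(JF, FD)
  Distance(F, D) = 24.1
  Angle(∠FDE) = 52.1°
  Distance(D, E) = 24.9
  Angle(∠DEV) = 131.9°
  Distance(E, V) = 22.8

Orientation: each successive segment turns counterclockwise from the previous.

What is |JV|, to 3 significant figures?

14.2

R is at the origin; RN runs at 31.0° with length 13.5, so N = (11.6, 6.95). ∠RNZ = 139.8° gives NZ at 71.2° from the x-axis; with |NZ| = 28.9, Z = (20.9, 34.3). ∠NZJ = 59.4° gives ZJ at -168° from the x-axis; with |ZJ| = 25.1, J = (-3.68, 29.2). ZJ is perpendicular to JF, so JF runs at -78.2°; with |JF| = 18.5, F = (0.0988, 11.1). The perpendicularity gives FD at right angles to JF, so FD runs at 11.8°; with |FD| = 24.1, D = (23.7, 16.0). ∠FDE = 52.1° gives DE at 140° from the x-axis; with |DE| = 24.9, E = (4.70, 32.1). ∠DEV = 131.9° gives EV at -172° from the x-axis; with |EV| = 22.8, V = (-17.9, 29.0). Then |JV| = |V − J| = 14.2.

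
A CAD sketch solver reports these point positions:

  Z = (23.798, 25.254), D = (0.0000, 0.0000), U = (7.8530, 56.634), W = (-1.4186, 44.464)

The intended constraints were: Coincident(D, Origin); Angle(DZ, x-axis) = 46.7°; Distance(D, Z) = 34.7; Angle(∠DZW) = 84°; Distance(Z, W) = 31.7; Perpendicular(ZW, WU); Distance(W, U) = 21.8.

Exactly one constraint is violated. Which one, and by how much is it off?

Distance(W, U) = 21.8 — off by 6.50.

D = (0.00, 0.00) ✓; DZ at 46.70° ✓; |DZ| = 34.70 ✓; ∠DZW = 84.00° ✓; |ZW| = 31.70 ✓; ∠(ZW, WU) = 90.00° ✓; |WU| = 15.30 ✗.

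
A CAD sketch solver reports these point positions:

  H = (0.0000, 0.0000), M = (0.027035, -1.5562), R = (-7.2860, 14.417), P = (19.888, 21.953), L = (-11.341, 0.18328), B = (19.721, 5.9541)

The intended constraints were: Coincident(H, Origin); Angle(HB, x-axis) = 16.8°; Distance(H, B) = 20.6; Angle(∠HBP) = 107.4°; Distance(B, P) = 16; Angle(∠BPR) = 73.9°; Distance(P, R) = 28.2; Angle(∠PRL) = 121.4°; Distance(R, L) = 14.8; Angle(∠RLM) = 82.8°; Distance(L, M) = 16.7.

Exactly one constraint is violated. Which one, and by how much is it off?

Distance(L, M) = 16.7 — off by 5.20.

H = (0.00, 0.00) ✓; HB at 16.80° ✓; |HB| = 20.60 ✓; ∠HBP = 107.4° ✓; |BP| = 16.00 ✓; ∠BPR = 73.90° ✓; |PR| = 28.20 ✓; ∠PRL = 121.4° ✓; |RL| = 14.80 ✓; ∠RLM = 82.80° ✓; |LM| = 11.50 ✗.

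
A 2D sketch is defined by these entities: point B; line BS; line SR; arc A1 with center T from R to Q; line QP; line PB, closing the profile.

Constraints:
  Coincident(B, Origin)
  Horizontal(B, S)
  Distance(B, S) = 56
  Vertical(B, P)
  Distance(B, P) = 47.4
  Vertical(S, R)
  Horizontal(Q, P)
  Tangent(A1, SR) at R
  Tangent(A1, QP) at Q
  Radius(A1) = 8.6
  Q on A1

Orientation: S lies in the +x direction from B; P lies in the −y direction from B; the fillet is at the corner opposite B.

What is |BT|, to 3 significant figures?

61.3

B is at the origin; BS is horizontal with |BS| = 56.0 and S on the +x side, so S = (56.0, 0.00). B and P share the same x with |BP| = 47.4 and P on the −y side, so P = (0.00, -47.4). The virtual corner opposite B is at (56.0, -47.4). Tangency of A1 to SR means the radius TR is perpendicular to SR and tangency of A1 to QP means the radius TQ is perpendicular to QP, with radius 8.6, so the center T sits 8.6 in from both sides at T = (47.4, -38.8). Then |BT| = |T − B| = 61.3.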